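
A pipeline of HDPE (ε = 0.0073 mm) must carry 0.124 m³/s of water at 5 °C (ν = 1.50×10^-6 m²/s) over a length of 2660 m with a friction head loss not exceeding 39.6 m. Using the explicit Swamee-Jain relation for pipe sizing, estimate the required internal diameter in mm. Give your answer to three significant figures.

Swamee-Jain (Type III): D = 0.66·[ε^1.25·(LQ²/(gh_f))^4.75 + ν·Q^9.4·(L/(gh_f))^5.2]^0.04
LQ²/(gh_f) = 0.1053; L/(gh_f) = 6.847
Term 1 = ε^1.25·(…)^4.75 = 8.62×10^-12; Term 2 = ν·Q^9.4·(…)^5.2 = 9.98×10^-11
D = 0.66·(8.62×10^-12 + 9.98×10^-11)^0.04 = 0.2636 m = 264 mm
Check: V = 2.27 m/s, Re = 3.99×10^5, f = 0.01401, h_f = 37.2 m ≈ 39.6 m ✓

D ≈ 264 mm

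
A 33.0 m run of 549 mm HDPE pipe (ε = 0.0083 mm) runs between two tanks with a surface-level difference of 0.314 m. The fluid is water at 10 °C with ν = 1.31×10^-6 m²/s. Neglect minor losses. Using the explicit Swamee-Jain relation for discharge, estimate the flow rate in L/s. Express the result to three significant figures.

Q ≈ 704 L/s

Swamee-Jain (Type II): Q = -0.965·√(gD⁵h_f/L)·ln[ε/(3.7D) + √(3.17ν²L/(gD³h_f))]
√(gD⁵h_f/L) = √(9.81·0.549⁵·0.314/33.0) = 0.06823
ε/(3.7D) = 4.09×10^-6; √(3.17ν²L/(gD³h_f)) = 1.88×10^-5
Q = -0.965·0.06823·ln(2.285×10^-5) = 0.7036 m³/s
Check: V = 2.97 m/s, Re = 1.25×10^6, f = 0.01161, h_f = 0.314 m ≈ 0.314 m ✓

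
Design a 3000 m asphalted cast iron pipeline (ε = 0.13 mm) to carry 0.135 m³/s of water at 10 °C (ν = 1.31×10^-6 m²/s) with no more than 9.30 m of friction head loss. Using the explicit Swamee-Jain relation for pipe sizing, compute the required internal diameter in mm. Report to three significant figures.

D ≈ 390 mm

Swamee-Jain (Type III): D = 0.66·[ε^1.25·(LQ²/(gh_f))^4.75 + ν·Q^9.4·(L/(gh_f))^5.2]^0.04
LQ²/(gh_f) = 0.5993; L/(gh_f) = 32.88
Term 1 = ε^1.25·(…)^4.75 = 1.22×10^-6; Term 2 = ν·Q^9.4·(…)^5.2 = 6.77×10^-7
D = 0.66·(1.22×10^-6 + 6.77×10^-7)^0.04 = 0.3896 m = 390 mm
Check: V = 1.13 m/s, Re = 3.37×10^5, f = 0.01712, h_f = 8.61 m ≈ 9.30 m ✓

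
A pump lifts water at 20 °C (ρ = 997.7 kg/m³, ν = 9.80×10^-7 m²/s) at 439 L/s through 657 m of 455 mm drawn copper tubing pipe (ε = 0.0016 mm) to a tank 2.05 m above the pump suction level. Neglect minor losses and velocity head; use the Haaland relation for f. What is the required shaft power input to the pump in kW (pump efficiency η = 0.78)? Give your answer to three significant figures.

V = 4Q/(πD²) = 2.700 m/s; Re = 1.25×10^6; ε/D = 3.52×10^-6; f = 0.01123
h_f = f(L/D)V²/2g = 6.023 m
Total head H = z + h_f = 2.05 + 6.023 = 8.073 m
P_hyd = ρgQH = 997.7·9.81·0.439·8.073 = 34.69 kW
P_shaft = P_hyd/η = 34.69/0.78 = 44.47 kW

P_shaft ≈ 44.5 kW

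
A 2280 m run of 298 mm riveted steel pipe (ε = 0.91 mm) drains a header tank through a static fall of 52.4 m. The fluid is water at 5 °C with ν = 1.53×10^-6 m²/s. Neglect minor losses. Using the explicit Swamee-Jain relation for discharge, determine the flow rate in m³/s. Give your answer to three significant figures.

Swamee-Jain (Type II): Q = -0.965·√(gD⁵h_f/L)·ln[ε/(3.7D) + √(3.17ν²L/(gD³h_f))]
√(gD⁵h_f/L) = √(9.81·0.298⁵·52.4/2280) = 0.02302
ε/(3.7D) = 8.25×10^-4; √(3.17ν²L/(gD³h_f)) = 3.53×10^-5
Q = -0.965·0.02302·ln(8.606×10^-4) = 0.1568 m³/s
Check: V = 2.25 m/s, Re = 4.38×10^5, f = 0.02672, h_f = 52.6 m ≈ 52.4 m ✓

Q ≈ 0.157 m³/s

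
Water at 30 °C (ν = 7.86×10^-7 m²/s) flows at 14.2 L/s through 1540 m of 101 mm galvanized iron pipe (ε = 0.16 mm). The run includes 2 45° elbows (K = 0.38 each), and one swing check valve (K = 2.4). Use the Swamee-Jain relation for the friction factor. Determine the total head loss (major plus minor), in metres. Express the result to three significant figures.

V = 4Q/(πD²) = 1.772 m/s; V²/2g = 0.1601 m
Re = 2.28×10^5, ε/D = 0.00158 → f = 0.02312 (Swamee-Jain)
Major: h_f = f(L/D)·V²/2g = 0.02312·15248·0.1601 = 56.44 m
Minor: ΣK = 3.16; h_m = ΣK·V²/2g = 0.5059 m
Total H_L = 56.44 + 0.5059 = 56.94 m

H_L ≈ 56.9 m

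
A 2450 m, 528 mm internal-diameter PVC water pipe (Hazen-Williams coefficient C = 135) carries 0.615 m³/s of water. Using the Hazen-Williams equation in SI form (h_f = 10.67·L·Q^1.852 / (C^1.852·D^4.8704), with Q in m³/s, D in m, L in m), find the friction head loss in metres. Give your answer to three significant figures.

h_f ≈ 27.0 m

h_f = 10.67·2450·0.615^1.852 / (135^1.852·0.528^4.8704) = 27.03 m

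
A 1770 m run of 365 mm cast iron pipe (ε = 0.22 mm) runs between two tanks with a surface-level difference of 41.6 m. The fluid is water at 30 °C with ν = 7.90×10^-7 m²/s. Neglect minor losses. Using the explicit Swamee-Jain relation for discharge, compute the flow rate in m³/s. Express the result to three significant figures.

Swamee-Jain (Type II): Q = -0.965·√(gD⁵h_f/L)·ln[ε/(3.7D) + √(3.17ν²L/(gD³h_f))]
√(gD⁵h_f/L) = √(9.81·0.365⁵·41.6/1770) = 0.03865
ε/(3.7D) = 1.63×10^-4; √(3.17ν²L/(gD³h_f)) = 1.33×10^-5
Q = -0.965·0.03865·ln(1.762×10^-4) = 0.3224 m³/s
Check: V = 3.08 m/s, Re = 1.42×10^6, f = 0.01782, h_f = 41.8 m ≈ 41.6 m ✓

Q ≈ 0.322 m³/s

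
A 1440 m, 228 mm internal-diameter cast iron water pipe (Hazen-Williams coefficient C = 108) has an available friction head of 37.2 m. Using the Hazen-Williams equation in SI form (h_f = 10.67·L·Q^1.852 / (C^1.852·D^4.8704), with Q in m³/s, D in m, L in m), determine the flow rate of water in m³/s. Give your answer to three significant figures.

Q ≈ 0.0856 m³/s

Rearranging: Q = [h_f·C^1.852·D^4.8704 / (10.67·L)]^(1/1.852)
Q = [37.2·108^1.852·0.228^4.8704 / (10.67·1440)]^0.540 = 0.08559 m³/s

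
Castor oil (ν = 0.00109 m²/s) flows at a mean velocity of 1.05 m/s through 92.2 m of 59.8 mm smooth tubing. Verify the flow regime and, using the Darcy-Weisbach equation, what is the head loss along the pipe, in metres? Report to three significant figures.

Re = VD/ν = 1.05·0.05980/0.00109 = 57.6 → laminar (Re < 2300)
f = 64/Re = 1.111
h_f = f(L/D)V²/(2g) = 1.111·(92.2/0.05980)·1.05²/(2·9.81) = 96.26 m

h_f ≈ 96.3 m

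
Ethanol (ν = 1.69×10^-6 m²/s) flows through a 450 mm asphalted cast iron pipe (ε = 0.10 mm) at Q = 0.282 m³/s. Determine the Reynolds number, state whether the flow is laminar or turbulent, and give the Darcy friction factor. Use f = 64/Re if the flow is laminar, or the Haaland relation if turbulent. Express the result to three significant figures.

V = 4Q/(πD²) = 1.773 m/s
Re = VD/ν = 1.773·0.450/1.69×10^-6 = 4.72×10^5
Re > 4000 → turbulent; ε/D = 2.22×10^-4
Haaland: f = 0.01556

Re ≈ 4.72×10^5; turbulent; f ≈ 0.0156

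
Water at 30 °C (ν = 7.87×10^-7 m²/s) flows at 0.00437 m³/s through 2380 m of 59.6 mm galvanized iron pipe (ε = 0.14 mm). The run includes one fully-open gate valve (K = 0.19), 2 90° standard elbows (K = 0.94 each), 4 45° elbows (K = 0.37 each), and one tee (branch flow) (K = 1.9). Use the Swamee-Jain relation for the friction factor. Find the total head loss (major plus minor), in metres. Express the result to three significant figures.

V = 4Q/(πD²) = 1.566 m/s; V²/2g = 0.1251 m
Re = 1.19×10^5, ε/D = 0.00235 → f = 0.02598 (Swamee-Jain)
Major: h_f = f(L/D)·V²/2g = 0.02598·39933·0.1251 = 129.7 m
Minor: ΣK = 5.45; h_m = ΣK·V²/2g = 0.6815 m
Total H_L = 129.7 + 0.6815 = 130.4 m

H_L ≈ 130 m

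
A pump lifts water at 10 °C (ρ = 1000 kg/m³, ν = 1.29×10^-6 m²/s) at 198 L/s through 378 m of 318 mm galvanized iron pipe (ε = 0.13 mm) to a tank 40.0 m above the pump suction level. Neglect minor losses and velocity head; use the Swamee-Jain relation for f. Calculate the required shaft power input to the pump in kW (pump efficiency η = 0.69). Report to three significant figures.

P_shaft ≈ 131 kW

V = 4Q/(πD²) = 2.493 m/s; Re = 6.15×10^5; ε/D = 4.09×10^-4; f = 0.01699
h_f = f(L/D)V²/2g = 6.397 m
Total head H = z + h_f = 40.0 + 6.397 = 46.40 m
P_hyd = ρgQH = 1000·9.81·0.198·46.40 = 90.12 kW
P_shaft = P_hyd/η = 90.12/0.69 = 130.6 kW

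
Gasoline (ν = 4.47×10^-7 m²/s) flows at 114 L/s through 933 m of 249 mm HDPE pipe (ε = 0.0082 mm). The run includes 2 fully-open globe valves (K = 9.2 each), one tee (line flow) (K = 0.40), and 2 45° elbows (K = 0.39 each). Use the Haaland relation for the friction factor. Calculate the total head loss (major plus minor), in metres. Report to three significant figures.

V = 4Q/(πD²) = 2.341 m/s; V²/2g = 0.2793 m
Re = 1.30×10^6, ε/D = 3.29×10^-5 → f = 0.01182 (Haaland)
Major: h_f = f(L/D)·V²/2g = 0.01182·3747·0.2793 = 12.37 m
Minor: ΣK = 19.6; h_m = ΣK·V²/2g = 5.469 m
Total H_L = 12.37 + 5.469 = 17.84 m

H_L ≈ 17.8 m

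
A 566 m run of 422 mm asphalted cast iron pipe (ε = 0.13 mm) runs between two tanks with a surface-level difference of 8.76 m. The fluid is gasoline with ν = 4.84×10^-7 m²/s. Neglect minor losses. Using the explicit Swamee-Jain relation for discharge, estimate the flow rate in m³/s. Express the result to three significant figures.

Q ≈ 0.405 m³/s

Swamee-Jain (Type II): Q = -0.965·√(gD⁵h_f/L)·ln[ε/(3.7D) + √(3.17ν²L/(gD³h_f))]
√(gD⁵h_f/L) = √(9.81·0.422⁵·8.76/566) = 0.04508
ε/(3.7D) = 8.33×10^-5; √(3.17ν²L/(gD³h_f)) = 8.07×10^-6
Q = -0.965·0.04508·ln(9.133×10^-5) = 0.4046 m³/s
Check: V = 2.89 m/s, Re = 2.52×10^6, f = 0.01539, h_f = 8.80 m ≈ 8.76 m ✓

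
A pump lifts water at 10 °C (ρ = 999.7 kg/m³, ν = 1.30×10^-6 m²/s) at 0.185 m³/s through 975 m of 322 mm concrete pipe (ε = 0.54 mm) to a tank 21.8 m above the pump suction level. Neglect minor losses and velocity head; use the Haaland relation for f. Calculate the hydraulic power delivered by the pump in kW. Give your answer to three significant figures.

P_hyd ≈ 72.4 kW

V = 4Q/(πD²) = 2.272 m/s; Re = 5.63×10^5; ε/D = 0.00168; f = 0.02273
h_f = f(L/D)V²/2g = 18.10 m
Total head H = z + h_f = 21.8 + 18.10 = 39.90 m
P_hyd = ρgQH = 999.7·9.81·0.185·39.90 = 72.40 kW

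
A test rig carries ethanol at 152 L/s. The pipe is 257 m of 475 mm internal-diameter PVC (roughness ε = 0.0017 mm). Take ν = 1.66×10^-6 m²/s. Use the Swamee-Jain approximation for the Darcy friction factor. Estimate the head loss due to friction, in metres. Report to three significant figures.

V = 4Q/(πD²) = 4·0.152/(π·0.475²) = 0.8578 m/s
Re = VD/ν = 0.8578·0.475/1.66×10^-6 = 2.45×10^5 → turbulent
ε/D = 0.0017/475 = 3.58×10^-6
Swamee-Jain: f = 0.01497
h_f = f(L/D)V²/(2g) = 0.01497·(257/0.475)·0.8578²/(2·9.81) = 0.3037 m

h_f ≈ 0.304 m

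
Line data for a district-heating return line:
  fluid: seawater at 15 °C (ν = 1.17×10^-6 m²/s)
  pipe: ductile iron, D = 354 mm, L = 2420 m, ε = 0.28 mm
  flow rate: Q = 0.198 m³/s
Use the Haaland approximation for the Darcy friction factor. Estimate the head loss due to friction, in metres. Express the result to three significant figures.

h_f ≈ 26.9 m

V = 4Q/(πD²) = 4·0.198/(π·0.354²) = 2.012 m/s
Re = VD/ν = 2.012·0.354/1.17×10^-6 = 6.09×10^5 → turbulent
ε/D = 0.28/354 = 7.91×10^-4
Haaland: f = 0.01911
h_f = f(L/D)V²/(2g) = 0.01911·(2420/0.354)·2.012²/(2·9.81) = 26.94 m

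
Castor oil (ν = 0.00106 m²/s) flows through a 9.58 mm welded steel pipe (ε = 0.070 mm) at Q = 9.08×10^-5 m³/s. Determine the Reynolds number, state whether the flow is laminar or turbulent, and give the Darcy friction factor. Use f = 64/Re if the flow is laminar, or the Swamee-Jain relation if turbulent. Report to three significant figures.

V = 4Q/(πD²) = 1.260 m/s
Re = VD/ν = 1.260·0.00958/0.00106 = 11.4
Re < 2300 → laminar → f = 64/Re = 5.622

Re ≈ 11.4; laminar; f = 64/Re ≈ 5.62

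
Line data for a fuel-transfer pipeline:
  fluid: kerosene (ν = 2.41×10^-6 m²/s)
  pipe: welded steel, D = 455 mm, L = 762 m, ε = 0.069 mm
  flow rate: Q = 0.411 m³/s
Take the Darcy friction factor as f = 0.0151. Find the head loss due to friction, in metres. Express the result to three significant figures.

h_f ≈ 8.24 m

V = 4Q/(πD²) = 4·0.411/(π·0.455²) = 2.528 m/s
h_f = f(L/D)V²/(2g) = 0.01510·(762/0.455)·2.528²/(2·9.81) = 8.235 m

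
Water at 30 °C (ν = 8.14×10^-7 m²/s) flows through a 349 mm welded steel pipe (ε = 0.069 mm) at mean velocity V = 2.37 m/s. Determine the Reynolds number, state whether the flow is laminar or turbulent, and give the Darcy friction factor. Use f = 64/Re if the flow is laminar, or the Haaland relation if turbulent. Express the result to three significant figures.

Re = VD/ν = 2.370·0.349/8.14×10^-7 = 1.02×10^6
Re > 4000 → turbulent; ε/D = 1.98×10^-4
Haaland: f = 0.01456

Re ≈ 1.02×10^6; turbulent; f ≈ 0.0146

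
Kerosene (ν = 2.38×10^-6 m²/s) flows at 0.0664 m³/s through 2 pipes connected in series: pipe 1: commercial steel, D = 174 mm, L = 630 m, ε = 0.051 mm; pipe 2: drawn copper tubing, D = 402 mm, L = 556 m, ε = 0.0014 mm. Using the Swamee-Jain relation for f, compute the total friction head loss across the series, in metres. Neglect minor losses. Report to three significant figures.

Pipe 1: V = 2.792 m/s, Re = 2.04×10^5, ε/D = 2.93×10^-4, f = 0.01771, h_1 = f(L/D)V²/2g = 25.48 m
Pipe 2: V = 0.5231 m/s, Re = 8.84×10^4, ε/D = 3.48×10^-6, f = 0.01835, h_2 = f(L/D)V²/2g = 0.3541 m
Series → Q common, losses add: H = Σh = 25.83 m

H ≈ 25.8 m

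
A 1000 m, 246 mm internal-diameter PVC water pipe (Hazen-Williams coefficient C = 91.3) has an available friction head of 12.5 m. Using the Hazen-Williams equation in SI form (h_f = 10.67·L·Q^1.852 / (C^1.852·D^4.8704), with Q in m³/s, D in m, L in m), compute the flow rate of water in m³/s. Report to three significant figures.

Rearranging: Q = [h_f·C^1.852·D^4.8704 / (10.67·L)]^(1/1.852)
Q = [12.5·91.3^1.852·0.246^4.8704 / (10.67·1000)]^0.540 = 0.05970 m³/s

Q ≈ 0.0597 m³/s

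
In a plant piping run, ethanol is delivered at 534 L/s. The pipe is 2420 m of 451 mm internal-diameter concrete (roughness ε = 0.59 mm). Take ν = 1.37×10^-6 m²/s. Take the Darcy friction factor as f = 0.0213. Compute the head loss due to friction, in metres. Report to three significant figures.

h_f ≈ 65.1 m

V = 4Q/(πD²) = 4·0.534/(π·0.451²) = 3.343 m/s
h_f = f(L/D)V²/(2g) = 0.02130·(2420/0.451)·3.343²/(2·9.81) = 65.09 m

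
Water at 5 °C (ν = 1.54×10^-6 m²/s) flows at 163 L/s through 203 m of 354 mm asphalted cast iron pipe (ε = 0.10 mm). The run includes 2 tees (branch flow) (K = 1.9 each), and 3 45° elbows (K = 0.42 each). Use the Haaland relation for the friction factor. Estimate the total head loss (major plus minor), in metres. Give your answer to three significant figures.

V = 4Q/(πD²) = 1.656 m/s; V²/2g = 0.1398 m
Re = 3.81×10^5, ε/D = 2.82×10^-4 → f = 0.01634 (Haaland)
Major: h_f = f(L/D)·V²/2g = 0.01634·573.4·0.1398 = 1.310 m
Minor: ΣK = 5.06; h_m = ΣK·V²/2g = 0.7073 m
Total H_L = 1.310 + 0.7073 = 2.017 m

H_L ≈ 2.02 m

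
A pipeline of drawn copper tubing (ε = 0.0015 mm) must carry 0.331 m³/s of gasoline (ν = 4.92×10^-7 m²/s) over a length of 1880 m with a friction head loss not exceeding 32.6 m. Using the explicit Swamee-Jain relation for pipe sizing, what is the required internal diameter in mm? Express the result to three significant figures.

Swamee-Jain (Type III): D = 0.66·[ε^1.25·(LQ²/(gh_f))^4.75 + ν·Q^9.4·(L/(gh_f))^5.2]^0.04
LQ²/(gh_f) = 0.6441; L/(gh_f) = 5.879
Term 1 = ε^1.25·(…)^4.75 = 6.49×10^-9; Term 2 = ν·Q^9.4·(…)^5.2 = 1.51×10^-7
D = 0.66·(6.49×10^-9 + 1.51×10^-7)^0.04 = 0.3527 m = 353 mm
Check: V = 3.39 m/s, Re = 2.43×10^6, f = 0.01024, h_f = 31.9 m ≈ 32.6 m ✓

D ≈ 353 mm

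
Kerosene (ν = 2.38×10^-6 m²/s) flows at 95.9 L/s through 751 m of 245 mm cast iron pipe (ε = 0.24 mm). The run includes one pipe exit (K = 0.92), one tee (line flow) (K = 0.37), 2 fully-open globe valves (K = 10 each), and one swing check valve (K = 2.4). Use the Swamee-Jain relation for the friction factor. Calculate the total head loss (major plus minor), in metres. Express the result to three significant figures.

H_L ≈ 18.6 m

V = 4Q/(πD²) = 2.034 m/s; V²/2g = 0.2109 m
Re = 2.09×10^5, ε/D = 9.80×10^-4 → f = 0.02105 (Swamee-Jain)
Major: h_f = f(L/D)·V²/2g = 0.02105·3065·0.2109 = 13.61 m
Minor: ΣK = 23.7; h_m = ΣK·V²/2g = 4.996 m
Total H_L = 13.61 + 4.996 = 18.61 m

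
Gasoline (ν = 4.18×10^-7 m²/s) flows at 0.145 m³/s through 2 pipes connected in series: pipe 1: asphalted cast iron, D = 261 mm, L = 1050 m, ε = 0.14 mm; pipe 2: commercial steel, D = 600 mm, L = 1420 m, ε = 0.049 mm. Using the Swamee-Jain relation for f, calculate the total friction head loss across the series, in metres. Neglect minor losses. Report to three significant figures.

H ≈ 26.5 m

Pipe 1: V = 2.710 m/s, Re = 1.69×10^6, ε/D = 5.36×10^-4, f = 0.01733, h_1 = f(L/D)V²/2g = 26.10 m
Pipe 2: V = 0.5128 m/s, Re = 7.36×10^5, ε/D = 8.17×10^-5, f = 0.01363, h_2 = f(L/D)V²/2g = 0.4324 m
Series → Q common, losses add: H = Σh = 26.53 m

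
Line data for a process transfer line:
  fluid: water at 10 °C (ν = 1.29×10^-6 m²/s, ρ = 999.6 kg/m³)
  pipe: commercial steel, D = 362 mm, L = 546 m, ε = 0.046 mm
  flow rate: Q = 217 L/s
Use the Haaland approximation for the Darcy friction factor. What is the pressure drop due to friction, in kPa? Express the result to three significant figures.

Δp ≈ 48.0 kPa

V = 4Q/(πD²) = 4·0.217/(π·0.362²) = 2.108 m/s
Re = VD/ν = 2.108·0.362/1.29×10^-6 = 5.92×10^5 → turbulent
ε/D = 0.046/362 = 1.27×10^-4
Haaland: f = 0.01432
h_f = f(L/D)V²/(2g) = 0.01432·(546/0.362)·2.108²/(2·9.81) = 4.893 m
Δp = ρg·h_f = 999.6·9.81·4.893 = 47.98 kPa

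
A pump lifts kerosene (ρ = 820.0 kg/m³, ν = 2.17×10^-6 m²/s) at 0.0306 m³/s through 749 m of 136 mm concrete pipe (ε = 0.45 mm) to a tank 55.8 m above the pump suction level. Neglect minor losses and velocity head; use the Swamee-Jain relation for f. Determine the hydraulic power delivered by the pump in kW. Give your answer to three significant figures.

P_hyd ≈ 22.3 kW

V = 4Q/(πD²) = 2.106 m/s; Re = 1.32×10^5; ε/D = 0.00331; f = 0.02806
h_f = f(L/D)V²/2g = 34.95 m
Total head H = z + h_f = 55.8 + 34.95 = 90.75 m
P_hyd = ρgQH = 820.0·9.81·0.0306·90.75 = 22.34 kW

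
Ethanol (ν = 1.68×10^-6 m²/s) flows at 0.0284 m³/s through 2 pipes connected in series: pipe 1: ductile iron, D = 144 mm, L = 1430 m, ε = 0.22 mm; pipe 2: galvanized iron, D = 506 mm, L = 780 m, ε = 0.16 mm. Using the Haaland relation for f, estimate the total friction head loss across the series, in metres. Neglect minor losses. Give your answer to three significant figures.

H ≈ 35.6 m

Pipe 1: V = 1.744 m/s, Re = 1.49×10^5, ε/D = 0.00153, f = 0.02311, h_1 = f(L/D)V²/2g = 35.56 m
Pipe 2: V = 0.1412 m/s, Re = 4.25×10^4, ε/D = 3.16×10^-4, f = 0.02236, h_2 = f(L/D)V²/2g = 0.03504 m
Series → Q common, losses add: H = Σh = 35.60 m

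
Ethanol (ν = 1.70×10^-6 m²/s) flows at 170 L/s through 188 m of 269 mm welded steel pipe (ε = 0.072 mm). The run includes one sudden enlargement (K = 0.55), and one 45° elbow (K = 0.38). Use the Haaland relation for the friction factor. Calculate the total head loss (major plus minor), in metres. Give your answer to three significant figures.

H_L ≈ 5.51 m

V = 4Q/(πD²) = 2.991 m/s; V²/2g = 0.4560 m
Re = 4.73×10^5, ε/D = 2.68×10^-4 → f = 0.01595 (Haaland)
Major: h_f = f(L/D)·V²/2g = 0.01595·698.9·0.4560 = 5.084 m
Minor: ΣK = 0.930; h_m = ΣK·V²/2g = 0.4241 m
Total H_L = 5.084 + 0.4241 = 5.508 m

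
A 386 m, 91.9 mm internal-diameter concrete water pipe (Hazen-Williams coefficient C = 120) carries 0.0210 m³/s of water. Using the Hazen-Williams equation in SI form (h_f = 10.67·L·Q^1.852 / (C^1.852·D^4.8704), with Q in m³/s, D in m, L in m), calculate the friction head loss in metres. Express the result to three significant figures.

h_f ≈ 50.8 m

h_f = 10.67·386·0.0210^1.852 / (120^1.852·0.0919^4.8704) = 50.81 m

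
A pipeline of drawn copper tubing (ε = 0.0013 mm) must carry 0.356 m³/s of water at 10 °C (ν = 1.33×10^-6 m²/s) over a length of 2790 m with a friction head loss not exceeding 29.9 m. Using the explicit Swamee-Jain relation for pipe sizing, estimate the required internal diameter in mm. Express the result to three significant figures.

Swamee-Jain (Type III): D = 0.66·[ε^1.25·(LQ²/(gh_f))^4.75 + ν·Q^9.4·(L/(gh_f))^5.2]^0.04
LQ²/(gh_f) = 1.205; L/(gh_f) = 9.512
Term 1 = ε^1.25·(…)^4.75 = 1.07×10^-7; Term 2 = ν·Q^9.4·(…)^5.2 = 9.87×10^-6
D = 0.66·(1.07×10^-7 + 9.87×10^-6)^0.04 = 0.4164 m = 416 mm
Check: V = 2.61 m/s, Re = 8.18×10^5, f = 0.01208, h_f = 28.2 m ≈ 29.9 m ✓

D ≈ 416 mm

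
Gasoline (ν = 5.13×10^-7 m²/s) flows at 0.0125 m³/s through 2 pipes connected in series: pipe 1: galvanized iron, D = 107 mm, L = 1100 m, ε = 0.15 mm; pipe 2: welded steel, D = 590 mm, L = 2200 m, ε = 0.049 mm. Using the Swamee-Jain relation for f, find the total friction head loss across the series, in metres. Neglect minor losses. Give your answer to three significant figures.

H ≈ 22.6 m

Pipe 1: V = 1.390 m/s, Re = 2.90×10^5, ε/D = 0.00140, f = 0.02230, h_1 = f(L/D)V²/2g = 22.58 m
Pipe 2: V = 0.04572 m/s, Re = 5.26×10^4, ε/D = 8.31×10^-5, f = 0.02087, h_2 = f(L/D)V²/2g = 0.008293 m
Series → Q common, losses add: H = Σh = 22.59 m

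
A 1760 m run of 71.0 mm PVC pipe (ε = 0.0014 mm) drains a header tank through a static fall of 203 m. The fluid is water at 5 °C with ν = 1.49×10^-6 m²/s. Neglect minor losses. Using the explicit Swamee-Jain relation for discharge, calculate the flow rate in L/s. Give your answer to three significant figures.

Swamee-Jain (Type II): Q = -0.965·√(gD⁵h_f/L)·ln[ε/(3.7D) + √(3.17ν²L/(gD³h_f))]
√(gD⁵h_f/L) = √(9.81·0.0710⁵·203/1760) = 0.001429
ε/(3.7D) = 5.33×10^-6; √(3.17ν²L/(gD³h_f)) = 1.32×10^-4
Q = -0.965·0.001429·ln(1.372×10^-4) = 0.01226 m³/s
Check: V = 3.10 m/s, Re = 1.48×10^5, f = 0.01664, h_f = 202 m ≈ 203 m ✓

Q ≈ 12.3 L/s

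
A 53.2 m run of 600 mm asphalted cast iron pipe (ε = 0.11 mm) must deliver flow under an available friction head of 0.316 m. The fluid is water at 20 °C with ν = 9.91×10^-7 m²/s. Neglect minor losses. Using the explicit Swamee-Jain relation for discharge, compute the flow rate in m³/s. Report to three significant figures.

Swamee-Jain (Type II): Q = -0.965·√(gD⁵h_f/L)·ln[ε/(3.7D) + √(3.17ν²L/(gD³h_f))]
√(gD⁵h_f/L) = √(9.81·0.600⁵·0.316/53.2) = 0.06731
ε/(3.7D) = 4.95×10^-5; √(3.17ν²L/(gD³h_f)) = 1.57×10^-5
Q = -0.965·0.06731·ln(6.528×10^-5) = 0.6260 m³/s
Check: V = 2.21 m/s, Re = 1.34×10^6, f = 0.01435, h_f = 0.318 m ≈ 0.316 m ✓

Q ≈ 0.626 m³/s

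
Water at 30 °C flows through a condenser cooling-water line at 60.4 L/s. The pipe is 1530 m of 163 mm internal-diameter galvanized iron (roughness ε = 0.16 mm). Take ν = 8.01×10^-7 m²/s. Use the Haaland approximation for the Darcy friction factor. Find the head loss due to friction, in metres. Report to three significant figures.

h_f ≈ 80.3 m

V = 4Q/(πD²) = 4·0.0604/(π·0.163²) = 2.894 m/s
Re = VD/ν = 2.894·0.163/8.01×10^-7 = 5.89×10^5 → turbulent
ε/D = 0.16/163 = 9.82×10^-4
Haaland: f = 0.02004
h_f = f(L/D)V²/(2g) = 0.02004·(1530/0.163)·2.894²/(2·9.81) = 80.32 m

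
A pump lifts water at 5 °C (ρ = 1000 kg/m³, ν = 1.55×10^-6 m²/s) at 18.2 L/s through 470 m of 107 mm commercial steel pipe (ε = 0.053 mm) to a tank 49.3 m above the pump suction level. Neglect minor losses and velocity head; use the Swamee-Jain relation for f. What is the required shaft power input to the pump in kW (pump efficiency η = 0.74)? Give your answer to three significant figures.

P_shaft ≈ 16.2 kW

V = 4Q/(πD²) = 2.024 m/s; Re = 1.40×10^5; ε/D = 4.95×10^-4; f = 0.01960
h_f = f(L/D)V²/2g = 17.98 m
Total head H = z + h_f = 49.3 + 17.98 = 67.28 m
P_hyd = ρgQH = 1000·9.81·0.0182·67.28 = 12.01 kW
P_shaft = P_hyd/η = 12.01/0.74 = 16.23 kW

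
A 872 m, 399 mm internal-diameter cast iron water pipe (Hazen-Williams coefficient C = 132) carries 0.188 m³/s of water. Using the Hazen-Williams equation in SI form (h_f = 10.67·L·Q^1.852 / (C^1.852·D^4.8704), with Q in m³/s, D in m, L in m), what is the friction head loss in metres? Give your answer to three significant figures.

h_f ≈ 4.37 m

h_f = 10.67·872·0.188^1.852 / (132^1.852·0.399^4.8704) = 4.371 m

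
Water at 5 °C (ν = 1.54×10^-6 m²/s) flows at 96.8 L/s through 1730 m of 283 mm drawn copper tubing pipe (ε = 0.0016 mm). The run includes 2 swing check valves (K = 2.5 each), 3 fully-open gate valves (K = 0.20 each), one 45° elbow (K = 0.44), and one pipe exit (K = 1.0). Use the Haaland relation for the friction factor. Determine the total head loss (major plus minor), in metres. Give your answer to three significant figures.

H_L ≈ 11.6 m

V = 4Q/(πD²) = 1.539 m/s; V²/2g = 0.1207 m
Re = 2.83×10^5, ε/D = 5.65×10^-6 → f = 0.01455 (Haaland)
Major: h_f = f(L/D)·V²/2g = 0.01455·6113·0.1207 = 10.73 m
Minor: ΣK = 7.04; h_m = ΣK·V²/2g = 0.8498 m
Total H_L = 10.73 + 0.8498 = 11.58 m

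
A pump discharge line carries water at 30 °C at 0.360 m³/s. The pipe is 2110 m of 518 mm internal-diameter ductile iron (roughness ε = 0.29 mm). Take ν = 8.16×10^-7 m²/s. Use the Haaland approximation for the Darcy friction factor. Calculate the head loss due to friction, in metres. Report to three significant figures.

V = 4Q/(πD²) = 4·0.360/(π·0.518²) = 1.708 m/s
Re = VD/ν = 1.708·0.518/8.16×10^-7 = 1.08×10^6 → turbulent
ε/D = 0.29/518 = 5.60×10^-4
Haaland: f = 0.01754
h_f = f(L/D)V²/(2g) = 0.01754·(2110/0.518)·1.708²/(2·9.81) = 10.63 m

h_f ≈ 10.6 m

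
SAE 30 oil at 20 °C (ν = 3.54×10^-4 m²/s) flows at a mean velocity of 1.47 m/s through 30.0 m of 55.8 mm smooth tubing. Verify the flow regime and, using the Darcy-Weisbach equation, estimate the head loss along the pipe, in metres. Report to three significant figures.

Re = VD/ν = 1.47·0.05580/3.54×10^-4 = 232 → laminar (Re < 2300)
f = 64/Re = 0.2762
h_f = f(L/D)V²/(2g) = 0.2762·(30.0/0.05580)·1.47²/(2·9.81) = 16.36 m

h_f ≈ 16.4 m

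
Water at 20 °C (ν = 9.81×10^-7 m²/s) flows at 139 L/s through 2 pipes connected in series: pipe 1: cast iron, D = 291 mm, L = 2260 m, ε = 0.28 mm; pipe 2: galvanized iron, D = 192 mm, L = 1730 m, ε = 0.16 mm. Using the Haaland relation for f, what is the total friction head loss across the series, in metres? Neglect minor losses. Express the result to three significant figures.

Pipe 1: V = 2.090 m/s, Re = 6.20×10^5, ε/D = 9.62×10^-4, f = 0.01993, h_1 = f(L/D)V²/2g = 34.46 m
Pipe 2: V = 4.801 m/s, Re = 9.40×10^5, ε/D = 8.33×10^-4, f = 0.01915, h_2 = f(L/D)V²/2g = 202.7 m
Series → Q common, losses add: H = Σh = 237.2 m

H ≈ 237 m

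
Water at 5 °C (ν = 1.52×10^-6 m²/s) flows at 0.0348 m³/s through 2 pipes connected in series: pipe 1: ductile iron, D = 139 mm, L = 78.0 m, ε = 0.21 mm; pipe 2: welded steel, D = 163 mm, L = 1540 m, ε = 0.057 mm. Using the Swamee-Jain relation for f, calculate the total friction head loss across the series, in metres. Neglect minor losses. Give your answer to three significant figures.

H ≈ 28.0 m

Pipe 1: V = 2.293 m/s, Re = 2.10×10^5, ε/D = 0.00151, f = 0.02296, h_1 = f(L/D)V²/2g = 3.454 m
Pipe 2: V = 1.668 m/s, Re = 1.79×10^5, ε/D = 3.50×10^-4, f = 0.01832, h_2 = f(L/D)V²/2g = 24.53 m
Series → Q common, losses add: H = Σh = 27.98 m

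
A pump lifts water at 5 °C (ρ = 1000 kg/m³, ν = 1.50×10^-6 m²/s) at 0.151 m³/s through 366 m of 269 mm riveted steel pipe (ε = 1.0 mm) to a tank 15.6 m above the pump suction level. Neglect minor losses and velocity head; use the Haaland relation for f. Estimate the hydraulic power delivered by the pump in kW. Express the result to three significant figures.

V = 4Q/(πD²) = 2.657 m/s; Re = 4.76×10^5; ε/D = 0.00372; f = 0.02809
h_f = f(L/D)V²/2g = 13.75 m
Total head H = z + h_f = 15.6 + 13.75 = 29.35 m
P_hyd = ρgQH = 1000·9.81·0.151·29.35 = 43.48 kW

P_hyd ≈ 43.5 kW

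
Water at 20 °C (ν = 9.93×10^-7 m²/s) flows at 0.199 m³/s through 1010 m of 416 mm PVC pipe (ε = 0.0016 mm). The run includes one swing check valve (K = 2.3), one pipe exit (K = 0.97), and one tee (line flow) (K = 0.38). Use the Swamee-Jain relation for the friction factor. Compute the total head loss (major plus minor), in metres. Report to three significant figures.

H_L ≈ 3.77 m

V = 4Q/(πD²) = 1.464 m/s; V²/2g = 0.1093 m
Re = 6.13×10^5, ε/D = 3.85×10^-6 → f = 0.01270 (Swamee-Jain)
Major: h_f = f(L/D)·V²/2g = 0.01270·2428·0.1093 = 3.368 m
Minor: ΣK = 3.65; h_m = ΣK·V²/2g = 0.3988 m
Total H_L = 3.368 + 0.3988 = 3.767 m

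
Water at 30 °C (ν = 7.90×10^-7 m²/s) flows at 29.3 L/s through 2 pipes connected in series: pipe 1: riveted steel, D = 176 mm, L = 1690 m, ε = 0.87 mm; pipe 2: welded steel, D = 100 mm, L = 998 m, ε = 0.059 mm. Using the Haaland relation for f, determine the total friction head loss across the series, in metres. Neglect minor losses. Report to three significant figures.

H ≈ 150 m

Pipe 1: V = 1.204 m/s, Re = 2.68×10^5, ε/D = 0.00494, f = 0.03065, h_1 = f(L/D)V²/2g = 21.76 m
Pipe 2: V = 3.731 m/s, Re = 4.72×10^5, ε/D = 5.90×10^-4, f = 0.01817, h_2 = f(L/D)V²/2g = 128.6 m
Series → Q common, losses add: H = Σh = 150.4 m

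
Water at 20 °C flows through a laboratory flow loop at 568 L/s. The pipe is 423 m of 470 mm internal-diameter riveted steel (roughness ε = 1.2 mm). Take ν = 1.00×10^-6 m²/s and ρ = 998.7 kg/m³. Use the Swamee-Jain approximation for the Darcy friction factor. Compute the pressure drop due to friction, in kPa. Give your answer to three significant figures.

Δp ≈ 121 kPa

V = 4Q/(πD²) = 4·0.568/(π·0.470²) = 3.274 m/s
Re = VD/ν = 3.274·0.470/1.00×10^-6 = 1.54×10^6 → turbulent
ε/D = 1.2/470 = 0.00255
Swamee-Jain: f = 0.02517
h_f = f(L/D)V²/(2g) = 0.02517·(423/0.470)·3.274²/(2·9.81) = 12.38 m
Δp = ρg·h_f = 998.7·9.81·12.38 = 121.3 kPa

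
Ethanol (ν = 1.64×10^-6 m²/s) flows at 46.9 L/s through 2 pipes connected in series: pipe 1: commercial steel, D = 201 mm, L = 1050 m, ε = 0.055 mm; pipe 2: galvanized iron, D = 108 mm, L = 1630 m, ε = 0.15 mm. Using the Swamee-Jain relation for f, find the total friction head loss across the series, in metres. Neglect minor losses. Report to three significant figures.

Pipe 1: V = 1.478 m/s, Re = 1.81×10^5, ε/D = 2.74×10^-4, f = 0.01783, h_1 = f(L/D)V²/2g = 10.37 m
Pipe 2: V = 5.120 m/s, Re = 3.37×10^5, ε/D = 0.00139, f = 0.02214, h_2 = f(L/D)V²/2g = 446.4 m
Series → Q common, losses add: H = Σh = 456.8 m

H ≈ 457 m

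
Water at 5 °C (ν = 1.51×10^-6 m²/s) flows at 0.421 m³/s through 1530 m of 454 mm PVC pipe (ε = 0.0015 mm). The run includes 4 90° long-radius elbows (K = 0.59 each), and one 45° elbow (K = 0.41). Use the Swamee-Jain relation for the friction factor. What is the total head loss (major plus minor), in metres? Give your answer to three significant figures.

H_L ≈ 15.1 m

V = 4Q/(πD²) = 2.601 m/s; V²/2g = 0.3447 m
Re = 7.82×10^5, ε/D = 3.30×10^-6 → f = 0.01217 (Swamee-Jain)
Major: h_f = f(L/D)·V²/2g = 0.01217·3370·0.3447 = 14.14 m
Minor: ΣK = 2.77; h_m = ΣK·V²/2g = 0.9549 m
Total H_L = 14.14 + 0.9549 = 15.10 m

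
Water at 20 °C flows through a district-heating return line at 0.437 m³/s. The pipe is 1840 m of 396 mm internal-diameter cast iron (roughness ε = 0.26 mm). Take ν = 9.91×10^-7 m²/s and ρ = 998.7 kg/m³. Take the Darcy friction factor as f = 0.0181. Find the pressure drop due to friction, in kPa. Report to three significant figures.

V = 4Q/(πD²) = 4·0.437/(π·0.396²) = 3.548 m/s
h_f = f(L/D)V²/(2g) = 0.01810·(1840/0.396)·3.548²/(2·9.81) = 53.96 m
Δp = ρg·h_f = 998.7·9.81·53.96 = 528.7 kPa

Δp ≈ 529 kPa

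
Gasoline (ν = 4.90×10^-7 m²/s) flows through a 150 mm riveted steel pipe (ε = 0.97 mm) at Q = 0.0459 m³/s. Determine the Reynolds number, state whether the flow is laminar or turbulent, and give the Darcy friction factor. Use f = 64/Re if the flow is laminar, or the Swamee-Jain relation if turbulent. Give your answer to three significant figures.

Re ≈ 7.95×10^5; turbulent; f ≈ 0.0330

V = 4Q/(πD²) = 2.597 m/s
Re = VD/ν = 2.597·0.150/4.90×10^-7 = 7.95×10^5
Re > 4000 → turbulent; ε/D = 0.00647
Swamee-Jain: f = 0.03304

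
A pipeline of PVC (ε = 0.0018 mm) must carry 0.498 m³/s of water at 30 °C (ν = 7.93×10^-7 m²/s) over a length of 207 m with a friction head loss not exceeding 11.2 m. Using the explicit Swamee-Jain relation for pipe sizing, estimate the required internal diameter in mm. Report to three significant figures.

Swamee-Jain (Type III): D = 0.66·[ε^1.25·(LQ²/(gh_f))^4.75 + ν·Q^9.4·(L/(gh_f))^5.2]^0.04
LQ²/(gh_f) = 0.4672; L/(gh_f) = 1.884
Term 1 = ε^1.25·(…)^4.75 = 1.78×10^-9; Term 2 = ν·Q^9.4·(…)^5.2 = 3.05×10^-8
D = 0.66·(1.78×10^-9 + 3.05×10^-8)^0.04 = 0.3310 m = 331 mm
Check: V = 5.79 m/s, Re = 2.42×10^6, f = 0.01029, h_f = 11.0 m ≈ 11.2 m ✓

D ≈ 331 mm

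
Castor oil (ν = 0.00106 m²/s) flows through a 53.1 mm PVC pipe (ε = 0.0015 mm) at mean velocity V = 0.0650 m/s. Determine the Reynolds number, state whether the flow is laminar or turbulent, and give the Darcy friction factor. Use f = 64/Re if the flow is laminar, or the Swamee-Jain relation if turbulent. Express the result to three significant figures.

Re ≈ 3.26; laminar; f = 64/Re ≈ 19.7

Re = VD/ν = 0.06500·0.0531/0.00106 = 3.26
Re < 2300 → laminar → f = 64/Re = 19.66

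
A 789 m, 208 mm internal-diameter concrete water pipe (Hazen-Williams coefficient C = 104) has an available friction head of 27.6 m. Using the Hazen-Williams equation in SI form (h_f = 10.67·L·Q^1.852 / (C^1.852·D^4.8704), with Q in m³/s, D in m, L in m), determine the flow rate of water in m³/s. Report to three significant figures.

Rearranging: Q = [h_f·C^1.852·D^4.8704 / (10.67·L)]^(1/1.852)
Q = [27.6·104^1.852·0.208^4.8704 / (10.67·789)]^0.540 = 0.07625 m³/s

Q ≈ 0.0763 m³/s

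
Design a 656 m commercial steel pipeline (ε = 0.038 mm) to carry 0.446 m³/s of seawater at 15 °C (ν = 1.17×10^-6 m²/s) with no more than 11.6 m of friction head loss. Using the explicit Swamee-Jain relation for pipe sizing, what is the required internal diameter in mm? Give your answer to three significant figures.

D ≈ 418 mm

Swamee-Jain (Type III): D = 0.66·[ε^1.25·(LQ²/(gh_f))^4.75 + ν·Q^9.4·(L/(gh_f))^5.2]^0.04
LQ²/(gh_f) = 1.147; L/(gh_f) = 5.765
Term 1 = ε^1.25·(…)^4.75 = 5.72×10^-6; Term 2 = ν·Q^9.4·(…)^5.2 = 5.35×10^-6
D = 0.66·(5.72×10^-6 + 5.35×10^-6)^0.04 = 0.4181 m = 418 mm
Check: V = 3.25 m/s, Re = 1.16×10^6, f = 0.01320, h_f = 11.1 m ≈ 11.6 m ✓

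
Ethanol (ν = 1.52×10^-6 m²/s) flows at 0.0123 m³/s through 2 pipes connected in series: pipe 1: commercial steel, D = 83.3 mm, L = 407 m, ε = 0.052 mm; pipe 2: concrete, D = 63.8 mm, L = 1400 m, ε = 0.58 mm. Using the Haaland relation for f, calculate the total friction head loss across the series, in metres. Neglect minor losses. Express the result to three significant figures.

Pipe 1: V = 2.257 m/s, Re = 1.24×10^5, ε/D = 6.24×10^-4, f = 0.02010, h_1 = f(L/D)V²/2g = 25.50 m
Pipe 2: V = 3.847 m/s, Re = 1.61×10^5, ε/D = 0.00909, f = 0.03715, h_2 = f(L/D)V²/2g = 615.1 m
Series → Q common, losses add: H = Σh = 640.6 m

H ≈ 641 m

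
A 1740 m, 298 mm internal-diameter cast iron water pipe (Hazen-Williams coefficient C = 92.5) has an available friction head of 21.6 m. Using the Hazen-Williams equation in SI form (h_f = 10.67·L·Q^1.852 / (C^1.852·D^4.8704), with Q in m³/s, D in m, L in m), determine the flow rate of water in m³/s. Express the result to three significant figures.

Rearranging: Q = [h_f·C^1.852·D^4.8704 / (10.67·L)]^(1/1.852)
Q = [21.6·92.5^1.852·0.298^4.8704 / (10.67·1740)]^0.540 = 0.09978 m³/s

Q ≈ 0.0998 m³/s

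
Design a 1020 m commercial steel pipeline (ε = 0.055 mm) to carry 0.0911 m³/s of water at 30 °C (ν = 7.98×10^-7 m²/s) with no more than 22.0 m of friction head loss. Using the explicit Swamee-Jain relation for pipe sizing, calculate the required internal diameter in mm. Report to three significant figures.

Swamee-Jain (Type III): D = 0.66·[ε^1.25·(LQ²/(gh_f))^4.75 + ν·Q^9.4·(L/(gh_f))^5.2]^0.04
LQ²/(gh_f) = 0.03922; L/(gh_f) = 4.726
Term 1 = ε^1.25·(…)^4.75 = 9.88×10^-13; Term 2 = ν·Q^9.4·(…)^5.2 = 4.26×10^-13
D = 0.66·(9.88×10^-13 + 4.26×10^-13)^0.04 = 0.2216 m = 222 mm
Check: V = 2.36 m/s, Re = 6.56×10^5, f = 0.01564, h_f = 20.5 m ≈ 22.0 m ✓

D ≈ 222 mm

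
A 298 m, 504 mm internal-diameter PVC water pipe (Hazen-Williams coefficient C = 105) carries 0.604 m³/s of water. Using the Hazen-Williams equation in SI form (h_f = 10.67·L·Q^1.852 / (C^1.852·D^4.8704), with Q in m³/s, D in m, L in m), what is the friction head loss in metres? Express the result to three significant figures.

h_f = 10.67·298·0.604^1.852 / (105^1.852·0.504^4.8704) = 6.352 m

h_f ≈ 6.35 m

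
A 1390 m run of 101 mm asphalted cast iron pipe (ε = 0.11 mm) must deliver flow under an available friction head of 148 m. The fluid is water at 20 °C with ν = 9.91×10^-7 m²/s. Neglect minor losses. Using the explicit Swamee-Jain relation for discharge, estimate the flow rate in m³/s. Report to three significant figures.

Swamee-Jain (Type II): Q = -0.965·√(gD⁵h_f/L)·ln[ε/(3.7D) + √(3.17ν²L/(gD³h_f))]
√(gD⁵h_f/L) = √(9.81·0.101⁵·148/1390) = 0.003313
ε/(3.7D) = 2.94×10^-4; √(3.17ν²L/(gD³h_f)) = 5.38×10^-5
Q = -0.965·0.003313·ln(3.481×10^-4) = 0.02546 m³/s
Check: V = 3.18 m/s, Re = 3.24×10^5, f = 0.02104, h_f = 149 m ≈ 148 m ✓

Q ≈ 0.0255 m³/s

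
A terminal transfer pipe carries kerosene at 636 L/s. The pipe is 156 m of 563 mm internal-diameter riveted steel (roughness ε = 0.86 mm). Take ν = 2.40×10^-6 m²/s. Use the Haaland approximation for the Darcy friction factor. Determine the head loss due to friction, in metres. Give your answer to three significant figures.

h_f ≈ 2.05 m

V = 4Q/(πD²) = 4·0.636/(π·0.563²) = 2.555 m/s
Re = VD/ν = 2.555·0.563/2.40×10^-6 = 5.99×10^5 → turbulent
ε/D = 0.86/563 = 0.00153
Haaland: f = 0.02220
h_f = f(L/D)V²/(2g) = 0.02220·(156/0.563)·2.555²/(2·9.81) = 2.046 m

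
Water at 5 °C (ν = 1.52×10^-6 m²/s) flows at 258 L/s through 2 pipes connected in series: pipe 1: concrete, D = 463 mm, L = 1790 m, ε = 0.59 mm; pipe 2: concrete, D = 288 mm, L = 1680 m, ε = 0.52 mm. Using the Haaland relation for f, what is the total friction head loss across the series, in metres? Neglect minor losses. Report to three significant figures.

Pipe 1: V = 1.532 m/s, Re = 4.67×10^5, ε/D = 0.00127, f = 0.02136, h_1 = f(L/D)V²/2g = 9.884 m
Pipe 2: V = 3.960 m/s, Re = 7.50×10^5, ε/D = 0.00181, f = 0.02307, h_2 = f(L/D)V²/2g = 107.6 m
Series → Q common, losses add: H = Σh = 117.5 m

H ≈ 117 m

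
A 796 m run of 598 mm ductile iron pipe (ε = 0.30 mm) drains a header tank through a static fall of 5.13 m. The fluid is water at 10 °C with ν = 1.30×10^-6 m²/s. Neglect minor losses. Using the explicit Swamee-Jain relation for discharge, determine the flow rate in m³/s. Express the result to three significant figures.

Q ≈ 0.588 m³/s

Swamee-Jain (Type II): Q = -0.965·√(gD⁵h_f/L)·ln[ε/(3.7D) + √(3.17ν²L/(gD³h_f))]
√(gD⁵h_f/L) = √(9.81·0.598⁵·5.13/796) = 0.06953
ε/(3.7D) = 1.36×10^-4; √(3.17ν²L/(gD³h_f)) = 1.99×10^-5
Q = -0.965·0.06953·ln(1.555×10^-4) = 0.5884 m³/s
Check: V = 2.09 m/s, Re = 9.64×10^5, f = 0.01733, h_f = 5.16 m ≈ 5.13 m ✓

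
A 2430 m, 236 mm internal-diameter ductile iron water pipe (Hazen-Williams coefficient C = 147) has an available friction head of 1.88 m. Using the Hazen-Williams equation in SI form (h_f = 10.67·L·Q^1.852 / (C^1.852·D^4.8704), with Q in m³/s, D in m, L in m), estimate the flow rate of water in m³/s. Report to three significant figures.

Rearranging: Q = [h_f·C^1.852·D^4.8704 / (10.67·L)]^(1/1.852)
Q = [1.88·147^1.852·0.236^4.8704 / (10.67·2430)]^0.540 = 0.01919 m³/s

Q ≈ 0.0192 m³/s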